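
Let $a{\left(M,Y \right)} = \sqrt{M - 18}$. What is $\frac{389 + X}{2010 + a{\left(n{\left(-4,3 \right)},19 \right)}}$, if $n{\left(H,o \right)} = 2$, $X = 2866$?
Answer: $\frac{3271275}{2020058} - \frac{3255 i}{1010029} \approx 1.6194 - 0.0032227 i$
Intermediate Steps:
$a{\left(M,Y \right)} = \sqrt{-18 + M}$
$\frac{389 + X}{2010 + a{\left(n{\left(-4,3 \right)},19 \right)}} = \frac{389 + 2866}{2010 + \sqrt{-18 + 2}} = \frac{3255}{2010 + \sqrt{-16}} = \frac{3255}{2010 + 4 i} = 3255 \frac{2010 - 4 i}{4040116} = \frac{3255 \left(2010 - 4 i\right)}{4040116}$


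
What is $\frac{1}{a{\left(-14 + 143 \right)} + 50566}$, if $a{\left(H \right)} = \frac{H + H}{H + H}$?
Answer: $\frac{1}{50567} \approx 1.9776 \cdot 10^{-5}$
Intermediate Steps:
$a{\left(H \right)} = 1$ ($a{\left(H \right)} = \frac{2 H}{2 H} = 2 H \frac{1}{2 H} = 1$)
$\frac{1}{a{\left(-14 + 143 \right)} + 50566} = \frac{1}{1 + 50566} = \frac{1}{50567}$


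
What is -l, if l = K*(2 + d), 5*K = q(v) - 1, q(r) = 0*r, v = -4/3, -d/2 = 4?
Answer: -6/5 ≈ -1.2000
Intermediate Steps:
d = -8 (d = -2*4 = -8)
v = -4/3 (v = -4*⅓ = -4/3 ≈ -1.3333)
q(r) = 0
K = -⅕ (K = (0 - 1)/5 = (⅕)*(-1) = -⅕ ≈ -0.20000)
l = 6/5 (l = -(2 - 8)/5 = -⅕*(-6) = 6/5 ≈ 1.2000)
-l = -1*6/5 = -6/5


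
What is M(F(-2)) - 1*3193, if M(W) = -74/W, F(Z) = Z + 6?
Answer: -6423/2 ≈ -3211.5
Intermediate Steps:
F(Z) = 6 + Z
M(F(-2)) - 1*3193 = -74/(6 - 2) - 1*3193 = -74/4 - 3193 = -74*1/4 - 3193 = -37/2 - 3193 = -6423/2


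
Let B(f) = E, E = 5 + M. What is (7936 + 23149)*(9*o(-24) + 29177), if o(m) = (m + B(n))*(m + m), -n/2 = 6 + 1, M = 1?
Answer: 1148684005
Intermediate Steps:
n = -14 (n = -2*(6 + 1) = -2*7 = -14)
E = 6 (E = 5 + 1 = 6)
B(f) = 6
o(m) = 2*m*(6 + m) (o(m) = (m + 6)*(m + m) = (6 + m)*(2*m) = 2*m*(6 + m))
(7936 + 23149)*(9*o(-24) + 29177) = (7936 + 23149)*(9*(2*(-24)*(6 - 24)) + 29177) = 31085*(9*(2*(-24)*(-18)) + 29177) = 31085*(9*864 + 29177) = 31085*(7776 + 29177) = 31085*36953 = 1148684005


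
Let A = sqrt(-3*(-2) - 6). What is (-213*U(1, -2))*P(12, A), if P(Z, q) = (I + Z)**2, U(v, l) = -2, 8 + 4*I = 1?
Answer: 358053/8 ≈ 44757.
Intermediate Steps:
I = -7/4 (I = -2 + (1/4)*1 = -2 + 1/4 = -7/4 ≈ -1.7500)
A = 0 (A = sqrt(6 - 6) = sqrt(0) = 0)
P(Z, q) = (-7/4 + Z)**2
(-213*U(1, -2))*P(12, A) = (-213*(-2))*((-7 + 4*12)**2/16) = 426*((-7 + 48)**2/16) = 426*((1/16)*41**2) = 426*((1/16)*1681) = 426*(1681/16) = 358053/8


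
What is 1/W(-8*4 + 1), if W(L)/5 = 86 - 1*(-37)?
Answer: 1/615 ≈ 0.0016260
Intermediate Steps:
W(L) = 615 (W(L) = 5*(86 - 1*(-37)) = 5*(86 + 37) = 5*123 = 615)
1/W(-8*4 + 1) = 1/615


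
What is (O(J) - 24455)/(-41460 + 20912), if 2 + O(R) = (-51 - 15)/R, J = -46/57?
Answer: 280315/236302 ≈ 1.1863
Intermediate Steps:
J = -46/57 (J = -46*1/57 = -46/57 ≈ -0.80702)
O(R) = -2 - 66/R (O(R) = -2 + (-51 - 15)/R = -2 - 66/R)
(O(J) - 24455)/(-41460 + 20912) = ((-2 - 66/(-46/57)) - 24455)/(-41460 + 20912) = ((-2 - 66*(-57/46)) - 24455)/(-20548) = ((-2 + 1881/23) - 24455)*(-1/20548) = (1835/23 - 24455)*(-1/20548) = -560630/23*(-1/20548) = 280315/236302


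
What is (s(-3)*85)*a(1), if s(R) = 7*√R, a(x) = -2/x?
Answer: -1190*I*√3 ≈ -2061.1*I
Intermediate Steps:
(s(-3)*85)*a(1) = ((7*√(-3))*85)*(-2/1) = ((7*(I*√3))*85)*(-2*1) = ((7*I*√3)*85)*(-2) = (595*I*√3)*(-2) = -1190*I*√3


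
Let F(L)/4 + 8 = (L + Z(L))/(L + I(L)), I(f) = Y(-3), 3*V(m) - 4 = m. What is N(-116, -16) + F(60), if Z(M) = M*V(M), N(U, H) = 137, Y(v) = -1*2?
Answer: 5725/29 ≈ 197.41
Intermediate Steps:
V(m) = 4/3 + m/3
Y(v) = -2
I(f) = -2
Z(M) = M*(4/3 + M/3)
F(L) = -32 + 4*(L + L*(4 + L)/3)/(-2 + L) (F(L) = -32 + 4*((L + L*(4 + L)/3)/(L - 2)) = -32 + 4*((L + L*(4 + L)/3)/(-2 + L)) = -32 + 4*(L + L*(4 + L)/3)/(-2 + L))
N(-116, -16) + F(60) = 137 + 4*(48 + 60**2 - 17*60)/(3*(-2 + 60)) = 137 + (4/3)*(48 + 3600 - 1020)/58 = 137 + (4/3)*(1/58)*2628 = 137 + 1752/29 = 5725/29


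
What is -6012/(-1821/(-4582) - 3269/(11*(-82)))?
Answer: -6211844892/4155275 ≈ -1494.9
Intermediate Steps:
-6012/(-1821/(-4582) - 3269/(11*(-82))) = -6012/(-1821*(-1/4582) - 3269/(-902)) = -6012/(1821/4582 - 3269*(-1/902)) = -6012/(1821/4582 + 3269/902) = -6012/4155275/1033241 = -6012*1033241/4155275 = -6211844892/4155275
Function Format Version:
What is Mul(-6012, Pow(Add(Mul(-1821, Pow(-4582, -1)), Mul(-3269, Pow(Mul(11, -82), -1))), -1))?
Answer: Rational(-6211844892, 4155275) ≈ -1494.9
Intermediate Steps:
Mul(-6012, Pow(Add(Mul(-1821, Pow(-4582, -1)), Mul(-3269, Pow(Mul(11, -82), -1))), -1)) = Mul(-6012, Pow(Add(Mul(-1821, Rational(-1, 4582)), Mul(-3269, Pow(-902, -1))), -1)) = Mul(-6012, Pow(Add(Rational(1821, 4582), Mul(-3269, Rational(-1, 902))), -1)) = Mul(-6012, Pow(Add(Rational(1821, 4582), Rational(3269, 902)), -1)) = Mul(-6012, Pow(Rational(4155275, 1033241), -1)) = Mul(-6012, Rational(1033241, 4155275)) = Rational(-6211844892, 4155275)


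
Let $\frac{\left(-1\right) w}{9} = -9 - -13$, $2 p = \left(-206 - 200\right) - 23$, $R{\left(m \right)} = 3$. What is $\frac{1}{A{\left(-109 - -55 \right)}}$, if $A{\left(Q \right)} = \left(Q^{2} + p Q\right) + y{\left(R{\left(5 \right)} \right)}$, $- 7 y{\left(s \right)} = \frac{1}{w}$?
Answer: $\frac{252}{3653749} \approx 6.897 \cdot 10^{-5}$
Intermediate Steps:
$p = - \frac{429}{2}$ ($p = \frac{\left(-206 - 200\right) - 23}{2} = \frac{-406 - 23}{2} = \frac{1}{2} \left(-429\right) = - \frac{429}{2} \approx -214.5$)
$w = -36$ ($w = - 9 \left(-9 - -13\right) = - 9 \left(-9 + 13\right) = \left(-9\right) 4 = -36$)
$y{\left(s \right)} = \frac{1}{252}$ ($y{\left(s \right)} = - \frac{1}{7 \left(-36\right)} = \left(- \frac{1}{7}\right) \left(- \frac{1}{36}\right) = \frac{1}{252}$)
$A{\left(Q \right)} = \frac{1}{252} + Q^{2} - \frac{429 Q}{2}$ ($A{\left(Q \right)} = \left(Q^{2} - \frac{429 Q}{2}\right) + \frac{1}{252} = \frac{1}{252} + Q^{2} - \frac{429 Q}{2}$)
$\frac{1}{A{\left(-109 - -55 \right)}} = \frac{1}{\frac{1}{252} + \left(-109 - -55\right)^{2} - \frac{429 \left(-109 - -55\right)}{2}} = \frac{1}{\frac{1}{252} + \left(-109 + 55\right)^{2} - \frac{429 \left(-109 + 55\right)}{2}} = \frac{1}{\frac{1}{252} + \left(-54\right)^{2} - -11583} = \frac{1}{\frac{1}{252} + 2916 + 11583} = \frac{1}{\frac{3653749}{252}} = \frac{252}{3653749}$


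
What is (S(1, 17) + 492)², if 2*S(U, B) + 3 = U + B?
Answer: 998001/4 ≈ 2.4950e+5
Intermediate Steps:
S(U, B) = -3/2 + B/2 + U/2 (S(U, B) = -3/2 + (U + B)/2 = -3/2 + (B + U)/2 = -3/2 + (B/2 + U/2) = -3/2 + B/2 + U/2)
(S(1, 17) + 492)² = ((-3/2 + (½)*17 + (½)*1) + 492)² = ((-3/2 + 17/2 + ½) + 492)² = (15/2 + 492)² = (999/2)² = 998001/4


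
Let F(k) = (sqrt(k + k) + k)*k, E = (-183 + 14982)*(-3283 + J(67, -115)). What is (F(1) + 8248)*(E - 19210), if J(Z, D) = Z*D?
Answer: -1341540000878 - 162630622*sqrt(2) ≈ -1.3418e+12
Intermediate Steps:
J(Z, D) = D*Z
E = -162611412 (E = (-183 + 14982)*(-3283 - 115*67) = 14799*(-3283 - 7705) = 14799*(-10988) = -162611412)
F(k) = k*(k + sqrt(2)*sqrt(k)) (F(k) = (sqrt(2*k) + k)*k = (sqrt(2)*sqrt(k) + k)*k = (k + sqrt(2)*sqrt(k))*k = k*(k + sqrt(2)*sqrt(k)))
(F(1) + 8248)*(E - 19210) = ((1**2 + sqrt(2)*1**(3/2)) + 8248)*(-162611412 - 19210) = ((1 + sqrt(2)*1) + 8248)*(-162630622) = ((1 + sqrt(2)) + 8248)*(-162630622) = (8249 + sqrt(2))*(-162630622) = -1341540000878 - 162630622*sqrt(2)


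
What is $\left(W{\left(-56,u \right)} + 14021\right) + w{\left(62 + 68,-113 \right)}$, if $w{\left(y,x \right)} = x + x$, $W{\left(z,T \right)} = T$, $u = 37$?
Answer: $13832$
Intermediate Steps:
$w{\left(y,x \right)} = 2 x$
$\left(W{\left(-56,u \right)} + 14021\right) + w{\left(62 + 68,-113 \right)} = \left(37 + 14021\right) + 2 \left(-113\right) = 14058 - 226 = 13832$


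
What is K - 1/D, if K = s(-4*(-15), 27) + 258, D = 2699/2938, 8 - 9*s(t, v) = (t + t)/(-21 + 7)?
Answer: 43997536/170037 ≈ 258.75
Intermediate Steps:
s(t, v) = 8/9 + t/63 (s(t, v) = 8/9 - (t + t)/(9*(-21 + 7)) = 8/9 - 2*t/(9*(-14)) = 8/9 - 2*t*(-1)/(9*14) = 8/9 - (-1)*t/63 = 8/9 + t/63)
D = 2699/2938 (D = 2699*(1/2938) = 2699/2938 ≈ 0.91865)
K = 16370/63 (K = (8/9 + (-4*(-15))/63) + 258 = (8/9 + (1/63)*60) + 258 = (8/9 + 20/21) + 258 = 116/63 + 258 = 16370/63 ≈ 259.84)
K - 1/D = 16370/63 - 1/2699/2938 = 16370/63 - 1*2938/2699 = 16370/63 - 2938/2699 = 43997536/170037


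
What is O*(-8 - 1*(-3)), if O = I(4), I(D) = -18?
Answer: 90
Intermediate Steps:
O = -18
O*(-8 - 1*(-3)) = -18*(-8 - 1*(-3)) = -18*(-8 + 3) = -18*(-5) = 90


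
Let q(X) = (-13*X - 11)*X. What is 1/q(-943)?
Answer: -1/11549864 ≈ -8.6581e-8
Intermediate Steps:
q(X) = X*(-11 - 13*X) (q(X) = (-11 - 13*X)*X = X*(-11 - 13*X))
1/q(-943) = 1/(-1*(-943)*(11 + 13*(-943))) = 1/(-1*(-943)*(11 - 12259)) = 1/(-1*(-943)*(-12248)) = 1/(-11549864) = -1/11549864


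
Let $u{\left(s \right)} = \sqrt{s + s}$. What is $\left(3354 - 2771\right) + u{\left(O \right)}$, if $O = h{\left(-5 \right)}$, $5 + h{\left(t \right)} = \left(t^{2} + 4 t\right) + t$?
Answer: $583 + i \sqrt{10} \approx 583.0 + 3.1623 i$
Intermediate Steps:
$h{\left(t \right)} = -5 + t^{2} + 5 t$ ($h{\left(t \right)} = -5 + \left(\left(t^{2} + 4 t\right) + t\right) = -5 + \left(t^{2} + 5 t\right) = -5 + t^{2} + 5 t$)
$O = -5$ ($O = -5 + \left(-5\right)^{2} + 5 \left(-5\right) = -5 + 25 - 25 = -5$)
$u{\left(s \right)} = \sqrt{2} \sqrt{s}$ ($u{\left(s \right)} = \sqrt{2 s} = \sqrt{2} \sqrt{s}$)
$\left(3354 - 2771\right) + u{\left(O \right)} = \left(3354 - 2771\right) + \sqrt{2} \sqrt{-5} = 583 + \sqrt{2} i \sqrt{5} = 583 + i \sqrt{10}$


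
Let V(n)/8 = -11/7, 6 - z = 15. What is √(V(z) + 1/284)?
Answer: I*√12417545/994 ≈ 3.5451*I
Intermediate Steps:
z = -9 (z = 6 - 1*15 = 6 - 15 = -9)
V(n) = -88/7 (V(n) = 8*(-11/7) = -88/7)
√(V(z) + 1/284) = √(-88/7 + 1/284) = √(-24985/1988) = I*√12417545/994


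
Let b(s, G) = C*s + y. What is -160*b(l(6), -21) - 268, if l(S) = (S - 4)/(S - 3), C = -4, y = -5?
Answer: 2876/3 ≈ 958.67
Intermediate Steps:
l(S) = (-4 + S)/(-3 + S)
b(s, G) = -5 - 4*s (b(s, G) = -4*s - 5 = -5 - 4*s)
-160*b(l(6), -21) - 268 = -160*(-5 - 4*(-4 + 6)/(-3 + 6)) - 268 = -160*(-5 - 4*2/3) - 268 = -160*(-5 - 4*⅔) - 268 = -160*(-5 - 8/3) - 268 = -160*(-23/3) - 268 = 3680/3 - 268 = 2876/3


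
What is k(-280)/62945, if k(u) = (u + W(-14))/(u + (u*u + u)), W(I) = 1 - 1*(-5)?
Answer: -137/2449819400 ≈ -5.5922e-8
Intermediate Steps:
W(I) = 6 (W(I) = 1 + 5 = 6)
k(u) = (6 + u)/(u**2 + 2*u) (k(u) = (u + 6)/(u + (u*u + u)) = (6 + u)/(u + (u**2 + u)) = (6 + u)/(u + (u + u**2)) = (6 + u)/(u**2 + 2*u))
k(-280)/62945 = ((6 - 280)/((-280)*(2 - 280)))/62945 = -1/280*(-274)/(-278)*(1/62945) = -1/280*(-1/278)*(-274)*(1/62945) = -137/38920*1/62945 = -137/2449819400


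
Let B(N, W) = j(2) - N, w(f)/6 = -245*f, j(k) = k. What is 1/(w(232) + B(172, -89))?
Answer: -1/341210 ≈ -2.9307e-6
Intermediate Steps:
w(f) = -1470*f (w(f) = 6*(-245*f) = -1470*f)
B(N, W) = 2 - N
1/(w(232) + B(172, -89)) = 1/(-1470*232 + (2 - 1*172)) = 1/(-341040 + (2 - 172)) = 1/(-341040 - 170) = 1/(-341210) = -1/341210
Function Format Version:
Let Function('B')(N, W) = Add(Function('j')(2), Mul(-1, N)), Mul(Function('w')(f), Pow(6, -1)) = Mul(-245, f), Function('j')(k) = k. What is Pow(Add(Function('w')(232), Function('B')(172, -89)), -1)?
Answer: Rational(-1, 341210) ≈ -2.9307e-6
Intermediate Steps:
Function('w')(f) = Mul(-1470, f) (Function('w')(f) = Mul(6, Mul(-245, f)) = Mul(-1470, f))
Function('B')(N, W) = Add(2, Mul(-1, N))
Pow(Add(Function('w')(232), Function('B')(172, -89)), -1) = Pow(Add(Mul(-1470, 232), Add(2, Mul(-1, 172))), -1) = Pow(Add(-341040, Add(2, -172)), -1) = Pow(Add(-341040, -170), -1) = Pow(-341210, -1) = Rational(-1, 341210)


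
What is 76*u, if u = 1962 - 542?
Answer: 107920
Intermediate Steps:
u = 1420
76*u = 76*1420 = 107920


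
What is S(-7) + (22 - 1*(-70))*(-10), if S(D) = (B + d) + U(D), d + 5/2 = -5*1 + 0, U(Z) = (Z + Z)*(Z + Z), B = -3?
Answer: -1469/2 ≈ -734.50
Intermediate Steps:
U(Z) = 4*Z**2 (U(Z) = (2*Z)*(2*Z) = 4*Z**2)
d = -15/2 (d = -5/2 + (-5*1 + 0) = -5/2 + (-5 + 0) = -5/2 - 5 = -15/2 ≈ -7.5000)
S(D) = -21/2 + 4*D**2 (S(D) = (-3 - 15/2) + 4*D**2 = -21/2 + 4*D**2)
S(-7) + (22 - 1*(-70))*(-10) = (-21/2 + 4*(-7)**2) + (22 - 1*(-70))*(-10) = (-21/2 + 4*49) + (22 + 70)*(-10) = (-21/2 + 196) + 92*(-10) = 371/2 - 920 = -1469/2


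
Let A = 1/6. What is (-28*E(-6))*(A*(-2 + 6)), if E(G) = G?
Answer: 112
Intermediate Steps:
A = ⅙ ≈ 0.16667
(-28*E(-6))*(A*(-2 + 6)) = (-28*(-6))*((-2 + 6)/6) = 168*((⅙)*4) = 168*(⅔) = 112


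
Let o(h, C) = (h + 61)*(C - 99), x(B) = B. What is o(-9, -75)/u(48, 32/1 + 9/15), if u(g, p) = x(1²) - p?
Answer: 22620/79 ≈ 286.33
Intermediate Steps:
o(h, C) = (-99 + C)*(61 + h) (o(h, C) = (61 + h)*(-99 + C) = (-99 + C)*(61 + h))
u(g, p) = 1 - p (u(g, p) = 1² - p = 1 - p)
o(-9, -75)/u(48, 32/1 + 9/15) = (-6039 - 99*(-9) + 61*(-75) - 75*(-9))/(1 - (32/1 + 9/15)) = (-6039 + 891 - 4575 + 675)/(1 - (32*1 + 9*(1/15))) = -9048/(1 - (32 + ⅗)) = -9048/(1 - 1*163/5) = -9048/(1 - 163/5) = -9048/(-158/5) = -9048*(-5/158) = 22620/79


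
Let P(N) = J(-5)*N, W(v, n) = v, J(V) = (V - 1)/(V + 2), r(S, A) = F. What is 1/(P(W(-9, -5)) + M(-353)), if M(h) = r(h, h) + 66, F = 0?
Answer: 1/48 ≈ 0.020833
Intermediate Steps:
r(S, A) = 0
J(V) = (-1 + V)/(2 + V)
P(N) = 2*N (P(N) = ((-1 - 5)/(2 - 5))*N = (-6/(-3))*N = (-⅓*(-6))*N = 2*N)
M(h) = 66 (M(h) = 0 + 66 = 66)
1/(P(W(-9, -5)) + M(-353)) = 1/(2*(-9) + 66) = 1/(-18 + 66) = 1/48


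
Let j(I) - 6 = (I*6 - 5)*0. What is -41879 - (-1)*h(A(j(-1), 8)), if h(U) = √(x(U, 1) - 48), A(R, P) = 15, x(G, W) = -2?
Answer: -41879 + 5*I*√2 ≈ -41879.0 + 7.0711*I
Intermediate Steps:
j(I) = 6 (j(I) = 6 + (I*6 - 5)*0 = 6 + (6*I - 5)*0 = 6 + (-5 + 6*I)*0 = 6 + 0 = 6)
h(U) = 5*I*√2 (h(U) = √(-2 - 48) = √(-50) = 5*I*√2)
-41879 - (-1)*h(A(j(-1), 8)) = -41879 - (-1)*5*I*√2 = -41879 - (-5)*I*√2 = -41879 + 5*I*√2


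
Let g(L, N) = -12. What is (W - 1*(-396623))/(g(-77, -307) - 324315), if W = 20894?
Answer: -417517/324327 ≈ -1.2873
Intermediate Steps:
(W - 1*(-396623))/(g(-77, -307) - 324315) = (20894 - 1*(-396623))/(-12 - 324315) = (20894 + 396623)/(-324327) = 417517*(-1/324327) = -417517/324327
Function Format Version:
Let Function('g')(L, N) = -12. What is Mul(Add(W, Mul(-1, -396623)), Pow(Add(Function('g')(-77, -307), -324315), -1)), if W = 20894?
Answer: Rational(-417517, 324327) ≈ -1.2873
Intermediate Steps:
Mul(Add(W, Mul(-1, -396623)), Pow(Add(Function('g')(-77, -307), -324315), -1)) = Mul(Add(20894, Mul(-1, -396623)), Pow(Add(-12, -324315), -1)) = Mul(Add(20894, 396623), Pow(-324327, -1)) = Mul(417517, Rational(-1, 324327)) = Rational(-417517, 324327)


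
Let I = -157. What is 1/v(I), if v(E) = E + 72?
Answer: -1/85 ≈ -0.011765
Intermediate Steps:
v(E) = 72 + E
1/v(I) = 1/(72 - 157) = 1/(-85) = -1/85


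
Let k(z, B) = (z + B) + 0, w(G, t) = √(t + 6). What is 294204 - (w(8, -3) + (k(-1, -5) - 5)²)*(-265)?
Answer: 326269 + 265*√3 ≈ 3.2673e+5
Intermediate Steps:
w(G, t) = √(6 + t)
k(z, B) = B + z (k(z, B) = (B + z) + 0 = B + z)
294204 - (w(8, -3) + (k(-1, -5) - 5)²)*(-265) = 294204 - (√(6 - 3) + ((-5 - 1) - 5)²)*(-265) = 294204 - (√3 + (-6 - 5)²)*(-265) = 294204 - (√3 + (-11)²)*(-265) = 294204 - (√3 + 121)*(-265) = 294204 - (121 + √3)*(-265) = 294204 - (-32065 - 265*√3) = 294204 + (32065 + 265*√3) = 326269 + 265*√3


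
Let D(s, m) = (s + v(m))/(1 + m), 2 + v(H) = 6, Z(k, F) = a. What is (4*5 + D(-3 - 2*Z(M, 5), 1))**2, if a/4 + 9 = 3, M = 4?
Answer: 7921/4 ≈ 1980.3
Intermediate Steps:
a = -24 (a = -36 + 4*3 = -36 + 12 = -24)
Z(k, F) = -24
v(H) = 4 (v(H) = -2 + 6 = 4)
D(s, m) = (4 + s)/(1 + m) (D(s, m) = (s + 4)/(1 + m) = (4 + s)/(1 + m))
(4*5 + D(-3 - 2*Z(M, 5), 1))**2 = (4*5 + (4 + (-3 - 2*(-24)))/(1 + 1))**2 = (20 + (4 + (-3 + 48))/2)**2 = (20 + (4 + 45)/2)**2 = (20 + (1/2)*49)**2 = (20 + 49/2)**2 = (89/2)**2 = 7921/4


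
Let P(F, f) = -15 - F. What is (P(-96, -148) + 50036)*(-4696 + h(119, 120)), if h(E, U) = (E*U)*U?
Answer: 85645141768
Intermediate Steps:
h(E, U) = E*U**2
(P(-96, -148) + 50036)*(-4696 + h(119, 120)) = ((-15 - 1*(-96)) + 50036)*(-4696 + 119*120**2) = ((-15 + 96) + 50036)*(-4696 + 119*14400) = (81 + 50036)*(-4696 + 1713600) = 50117*1708904 = 85645141768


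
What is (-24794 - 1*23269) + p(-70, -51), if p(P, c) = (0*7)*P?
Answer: -48063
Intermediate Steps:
p(P, c) = 0 (p(P, c) = 0*P = 0)
(-24794 - 1*23269) + p(-70, -51) = (-24794 - 1*23269) + 0 = (-24794 - 23269) + 0 = -48063 + 0 = -48063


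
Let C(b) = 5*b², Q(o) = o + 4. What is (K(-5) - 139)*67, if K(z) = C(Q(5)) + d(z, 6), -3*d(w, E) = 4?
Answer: 53198/3 ≈ 17733.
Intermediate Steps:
d(w, E) = -4/3 (d(w, E) = -⅓*4 = -4/3)
Q(o) = 4 + o
K(z) = 1211/3 (K(z) = 5*(4 + 5)² - 4/3 = 5*9² - 4/3 = 5*81 - 4/3 = 405 - 4/3 = 1211/3)
(K(-5) - 139)*67 = (1211/3 - 139)*67 = (794/3)*67 = 53198/3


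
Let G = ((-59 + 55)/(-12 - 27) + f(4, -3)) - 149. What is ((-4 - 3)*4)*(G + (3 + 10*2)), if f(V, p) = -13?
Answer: 151676/39 ≈ 3889.1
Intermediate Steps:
G = -6314/39 (G = ((-59 + 55)/(-12 - 27) - 13) - 149 = (-4/(-39) - 13) - 149 = (-4*(-1/39) - 13) - 149 = (4/39 - 13) - 149 = -503/39 - 149 = -6314/39 ≈ -161.90)
((-4 - 3)*4)*(G + (3 + 10*2)) = ((-4 - 3)*4)*(-6314/39 + (3 + 10*2)) = (-7*4)*(-6314/39 + (3 + 20)) = -28*(-6314/39 + 23) = -28*(-5417/39) = 151676/39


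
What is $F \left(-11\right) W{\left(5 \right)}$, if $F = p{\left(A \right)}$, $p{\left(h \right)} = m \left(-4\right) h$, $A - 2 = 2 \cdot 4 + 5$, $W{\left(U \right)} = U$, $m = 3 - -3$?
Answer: $19800$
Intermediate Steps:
$m = 6$ ($m = 3 + 3 = 6$)
$A = 15$ ($A = 2 + \left(2 \cdot 4 + 5\right) = 2 + \left(8 + 5\right) = 2 + 13 = 15$)
$p{\left(h \right)} = - 24 h$ ($p{\left(h \right)} = 6 \left(-4\right) h = - 24 h$)
$F = -360$ ($F = \left(-24\right) 15 = -360$)
$F \left(-11\right) W{\left(5 \right)} = \left(-360\right) \left(-11\right) 5 = 3960 \cdot 5 = 19800$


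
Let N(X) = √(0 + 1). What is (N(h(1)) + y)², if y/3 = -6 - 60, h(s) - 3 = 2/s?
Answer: 38809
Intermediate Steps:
h(s) = 3 + 2/s
y = -198 (y = 3*(-6 - 60) = 3*(-66) = -198)
N(X) = 1 (N(X) = √1 = 1)
(N(h(1)) + y)² = (1 - 198)² = (-197)² = 38809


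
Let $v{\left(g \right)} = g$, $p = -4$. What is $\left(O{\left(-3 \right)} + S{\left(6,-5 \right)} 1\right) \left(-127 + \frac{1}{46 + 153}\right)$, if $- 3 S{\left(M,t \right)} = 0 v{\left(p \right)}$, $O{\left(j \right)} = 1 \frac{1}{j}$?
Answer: $\frac{8424}{199} \approx 42.332$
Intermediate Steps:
$O{\left(j \right)} = \frac{1}{j}$
$S{\left(M,t \right)} = 0$ ($S{\left(M,t \right)} = - \frac{0 \left(-4\right)}{3} = \left(- \frac{1}{3}\right) 0 = 0$)
$\left(O{\left(-3 \right)} + S{\left(6,-5 \right)} 1\right) \left(-127 + \frac{1}{46 + 153}\right) = \left(\frac{1}{-3} + 0 \cdot 1\right) \left(-127 + \frac{1}{46 + 153}\right) = \left(- \frac{1}{3} + 0\right) \left(-127 + \frac{1}{199}\right) = - \frac{-127 + \frac{1}{199}}{3} = \left(- \frac{1}{3}\right) \left(- \frac{25272}{199}\right) = \frac{8424}{199}$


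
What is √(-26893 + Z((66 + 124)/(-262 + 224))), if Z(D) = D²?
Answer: 2*I*√6717 ≈ 163.91*I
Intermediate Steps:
√(-26893 + Z((66 + 124)/(-262 + 224))) = √(-26893 + ((66 + 124)/(-262 + 224))²) = √(-26893 + (190/(-38))²) = √(-26893 + (190*(-1/38))²) = √(-26893 + (-5)²) = √(-26893 + 25) = √(-26868) = 2*I*√6717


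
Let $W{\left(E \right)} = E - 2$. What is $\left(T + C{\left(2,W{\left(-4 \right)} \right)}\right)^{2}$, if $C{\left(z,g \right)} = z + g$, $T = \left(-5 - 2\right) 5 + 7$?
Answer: $1024$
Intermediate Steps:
$W{\left(E \right)} = -2 + E$ ($W{\left(E \right)} = E - 2 = -2 + E$)
$T = -28$ ($T = \left(-5 - 2\right) 5 + 7 = \left(-7\right) 5 + 7 = -35 + 7 = -28$)
$C{\left(z,g \right)} = g + z$
$\left(T + C{\left(2,W{\left(-4 \right)} \right)}\right)^{2} = \left(-28 + \left(\left(-2 - 4\right) + 2\right)\right)^{2} = \left(-28 + \left(-6 + 2\right)\right)^{2} = \left(-28 - 4\right)^{2} = \left(-32\right)^{2} = 1024$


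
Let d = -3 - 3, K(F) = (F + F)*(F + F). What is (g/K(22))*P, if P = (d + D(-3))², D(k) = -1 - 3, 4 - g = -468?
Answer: 2950/121 ≈ 24.380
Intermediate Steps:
g = 472 (g = 4 - 1*(-468) = 4 + 468 = 472)
D(k) = -4
K(F) = 4*F² (K(F) = (2*F)*(2*F) = 4*F²)
d = -6
P = 100 (P = (-6 - 4)² = (-10)² = 100)
(g/K(22))*P = (472/((4*22²)))*100 = (472/((4*484)))*100 = (472/1936)*100 = (472*(1/1936))*100 = (59/242)*100 = 2950/121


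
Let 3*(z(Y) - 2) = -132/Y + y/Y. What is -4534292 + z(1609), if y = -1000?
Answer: -21887018962/4827 ≈ -4.5343e+6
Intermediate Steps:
z(Y) = 2 - 1132/(3*Y) (z(Y) = 2 + (-132/Y - 1000/Y)/3 = 2 + (-1132/Y)/3 = 2 - 1132/(3*Y))
-4534292 + z(1609) = -4534292 + (2 - 1132/3/1609) = -4534292 + (2 - 1132/3*1/1609) = -4534292 + (2 - 1132/4827) = -4534292 + 8522/4827 = -21887018962/4827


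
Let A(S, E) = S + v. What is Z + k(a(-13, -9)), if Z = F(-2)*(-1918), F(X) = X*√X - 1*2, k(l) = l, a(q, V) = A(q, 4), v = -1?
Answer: 3822 + 3836*I*√2 ≈ 3822.0 + 5424.9*I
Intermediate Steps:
A(S, E) = -1 + S (A(S, E) = S - 1 = -1 + S)
a(q, V) = -1 + q
F(X) = -2 + X^(3/2) (F(X) = X^(3/2) - 2 = -2 + X^(3/2))
Z = 3836 + 3836*I*√2 (Z = (-2 + (-2)^(3/2))*(-1918) = (-2 - 2*I*√2)*(-1918) = 3836 + 3836*I*√2 ≈ 3836.0 + 5424.9*I)
Z + k(a(-13, -9)) = (3836 + 3836*I*√2) + (-1 - 13) = (3836 + 3836*I*√2) - 14 = 3822 + 3836*I*√2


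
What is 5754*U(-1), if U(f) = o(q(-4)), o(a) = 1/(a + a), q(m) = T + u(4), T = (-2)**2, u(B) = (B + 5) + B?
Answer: 2877/17 ≈ 169.24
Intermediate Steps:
u(B) = 5 + 2*B (u(B) = (5 + B) + B = 5 + 2*B)
T = 4
q(m) = 17 (q(m) = 4 + (5 + 2*4) = 4 + (5 + 8) = 4 + 13 = 17)
o(a) = 1/(2*a)
U(f) = 1/34 (U(f) = (1/2)/17 = (1/2)*(1/17) = 1/34)
5754*U(-1) = 5754*(1/34) = 2877/17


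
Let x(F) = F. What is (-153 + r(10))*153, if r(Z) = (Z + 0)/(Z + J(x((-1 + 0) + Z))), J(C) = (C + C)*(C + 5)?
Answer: -3065814/131 ≈ -23403.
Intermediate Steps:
J(C) = 2*C*(5 + C) (J(C) = (2*C)*(5 + C) = 2*C*(5 + C))
r(Z) = Z/(Z + 2*(-1 + Z)*(4 + Z)) (r(Z) = (Z + 0)/(Z + 2*((-1 + 0) + Z)*(5 + ((-1 + 0) + Z))) = Z/(Z + 2*(-1 + Z)*(5 + (-1 + Z))) = Z/(Z + 2*(-1 + Z)*(4 + Z)))
(-153 + r(10))*153 = (-153 + 10/(10 + 2*(-1 + 10)*(4 + 10)))*153 = (-153 + 10/(10 + 2*9*14))*153 = (-153 + 10/(10 + 252))*153 = (-153 + 10/262)*153 = (-153 + 10*(1/262))*153 = (-153 + 5/131)*153 = -20038/131*153 = -3065814/131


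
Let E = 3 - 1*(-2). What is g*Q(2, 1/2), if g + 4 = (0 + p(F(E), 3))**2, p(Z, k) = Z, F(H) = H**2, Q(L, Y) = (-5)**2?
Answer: 15525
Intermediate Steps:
E = 5 (E = 3 + 2 = 5)
Q(L, Y) = 25
g = 621 (g = -4 + (0 + 5**2)**2 = -4 + (0 + 25)**2 = -4 + 25**2 = -4 + 625 = 621)
g*Q(2, 1/2) = 621*25 = 15525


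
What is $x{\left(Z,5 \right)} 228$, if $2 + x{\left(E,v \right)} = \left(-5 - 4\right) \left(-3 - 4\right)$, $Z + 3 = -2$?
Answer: $13908$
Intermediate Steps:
$Z = -5$ ($Z = -3 - 2 = -5$)
$x{\left(E,v \right)} = 61$ ($x{\left(E,v \right)} = -2 + \left(-5 - 4\right) \left(-3 - 4\right) = -2 - -63 = -2 + 63 = 61$)
$x{\left(Z,5 \right)} 228 = 61 \cdot 228 = 13908$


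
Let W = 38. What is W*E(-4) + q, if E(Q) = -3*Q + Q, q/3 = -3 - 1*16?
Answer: 247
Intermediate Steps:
q = -57 (q = 3*(-3 - 1*16) = 3*(-3 - 16) = 3*(-19) = -57)
E(Q) = -2*Q
W*E(-4) + q = 38*(-2*(-4)) - 57 = 38*8 - 57 = 304 - 57 = 247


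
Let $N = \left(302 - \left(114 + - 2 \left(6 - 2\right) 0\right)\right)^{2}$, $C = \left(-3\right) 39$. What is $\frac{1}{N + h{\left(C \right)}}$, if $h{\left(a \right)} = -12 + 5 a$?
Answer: $\frac{1}{34747} \approx 2.8779 \cdot 10^{-5}$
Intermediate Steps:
$C = -117$
$N = 35344$ ($N = \left(302 - \left(114 + - 2 \left(6 - 2\right) 0\right)\right)^{2} = \left(302 - \left(114 + \left(-2\right) 4 \cdot 0\right)\right)^{2} = \left(302 - \left(114 - 0\right)\right)^{2} = \left(302 - 114\right)^{2} = 188^{2} = 35344$)
$\frac{1}{N + h{\left(C \right)}} = \frac{1}{35344 + \left(-12 + 5 \left(-117\right)\right)} = \frac{1}{35344 - 597} = \frac{1}{34747}$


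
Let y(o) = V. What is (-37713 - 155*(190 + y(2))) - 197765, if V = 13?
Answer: -266943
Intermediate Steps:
y(o) = 13
(-37713 - 155*(190 + y(2))) - 197765 = (-37713 - 155*(190 + 13)) - 197765 = (-37713 - 155*203) - 197765 = (-37713 - 31465) - 197765 = -69178 - 197765 = -266943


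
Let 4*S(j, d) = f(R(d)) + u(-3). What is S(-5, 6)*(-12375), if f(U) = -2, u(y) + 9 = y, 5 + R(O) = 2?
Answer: 86625/2 ≈ 43313.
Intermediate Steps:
R(O) = -3 (R(O) = -5 + 2 = -3)
u(y) = -9 + y
S(j, d) = -7/2 (S(j, d) = (-2 + (-9 - 3))/4 = (-2 - 12)/4 = (1/4)*(-14) = -7/2)
S(-5, 6)*(-12375) = -7/2*(-12375) = 86625/2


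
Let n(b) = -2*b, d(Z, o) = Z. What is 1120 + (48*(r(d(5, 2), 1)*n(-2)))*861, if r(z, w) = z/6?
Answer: 138880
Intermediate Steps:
r(z, w) = z/6 (r(z, w) = z*(⅙) = z/6)
1120 + (48*(r(d(5, 2), 1)*n(-2)))*861 = 1120 + (48*(((⅙)*5)*(-2*(-2))))*861 = 1120 + (48*((⅚)*4))*861 = 1120 + (48*(10/3))*861 = 1120 + 160*861 = 1120 + 137760 = 138880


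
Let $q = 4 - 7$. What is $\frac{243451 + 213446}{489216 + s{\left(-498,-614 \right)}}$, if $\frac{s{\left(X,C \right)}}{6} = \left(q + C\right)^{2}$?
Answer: $\frac{152299}{924450} \approx 0.16475$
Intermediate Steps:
$q = -3$ ($q = 4 - 7 = -3$)
$s{\left(X,C \right)} = 6 \left(-3 + C\right)^{2}$
$\frac{243451 + 213446}{489216 + s{\left(-498,-614 \right)}} = \frac{243451 + 213446}{489216 + 6 \left(-3 - 614\right)^{2}} = \frac{456897}{489216 + 6 \left(-617\right)^{2}} = \frac{456897}{489216 + 6 \cdot 380689} = \frac{456897}{489216 + 2284134} = \frac{456897}{2773350} = 456897 \cdot \frac{1}{2773350} = \frac{152299}{924450}$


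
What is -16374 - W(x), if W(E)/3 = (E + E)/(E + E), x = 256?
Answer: -16377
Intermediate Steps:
W(E) = 3 (W(E) = 3*((E + E)/(E + E)) = 3*((2*E)/((2*E))) = 3*((2*E)*(1/(2*E))) = 3*1 = 3)
-16374 - W(x) = -16374 - 1*3 = -16374 - 3 = -16377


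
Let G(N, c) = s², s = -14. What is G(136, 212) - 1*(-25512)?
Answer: 25708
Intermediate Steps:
G(N, c) = 196 (G(N, c) = (-14)² = 196)
G(136, 212) - 1*(-25512) = 196 - 1*(-25512) = 196 + 25512 = 25708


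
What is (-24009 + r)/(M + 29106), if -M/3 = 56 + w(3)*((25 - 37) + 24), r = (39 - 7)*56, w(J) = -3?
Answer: -22217/29046 ≈ -0.76489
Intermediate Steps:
r = 1792 (r = 32*56 = 1792)
M = -60 (M = -3*(56 - 3*((25 - 37) + 24)) = -3*(56 - 3*(-12 + 24)) = -3*(56 - 3*12) = -3*(56 - 36) = -3*20 = -60)
(-24009 + r)/(M + 29106) = (-24009 + 1792)/(-60 + 29106) = -22217/29046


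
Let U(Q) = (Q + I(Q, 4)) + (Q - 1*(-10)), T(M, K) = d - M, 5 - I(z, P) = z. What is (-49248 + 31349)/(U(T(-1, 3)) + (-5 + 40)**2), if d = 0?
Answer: -17899/1241 ≈ -14.423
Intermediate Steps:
I(z, P) = 5 - z
T(M, K) = -M (T(M, K) = 0 - M = -M)
U(Q) = 15 + Q (U(Q) = (Q + (5 - Q)) + (Q - 1*(-10)) = 5 + (Q + 10) = 5 + (10 + Q) = 15 + Q)
(-49248 + 31349)/(U(T(-1, 3)) + (-5 + 40)**2) = (-49248 + 31349)/((15 - 1*(-1)) + (-5 + 40)**2) = -17899/((15 + 1) + 35**2) = -17899/(16 + 1225) = -17899/1241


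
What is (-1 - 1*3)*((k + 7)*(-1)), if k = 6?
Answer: 52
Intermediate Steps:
(-1 - 1*3)*((k + 7)*(-1)) = (-1 - 1*3)*((6 + 7)*(-1)) = (-1 - 3)*(13*(-1)) = -4*(-13) = 52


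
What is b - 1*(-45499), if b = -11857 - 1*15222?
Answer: 18420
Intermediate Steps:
b = -27079 (b = -11857 - 15222 = -27079)
b - 1*(-45499) = -27079 - 1*(-45499) = -27079 + 45499 = 18420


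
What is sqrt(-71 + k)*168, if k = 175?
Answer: 336*sqrt(26) ≈ 1713.3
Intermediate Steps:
sqrt(-71 + k)*168 = sqrt(-71 + 175)*168 = sqrt(104)*168 = (2*sqrt(26))*168 = 336*sqrt(26)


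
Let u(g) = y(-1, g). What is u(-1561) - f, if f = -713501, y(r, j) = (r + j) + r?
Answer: 711938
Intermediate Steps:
y(r, j) = j + 2*r (y(r, j) = (j + r) + r = j + 2*r)
u(g) = -2 + g (u(g) = g + 2*(-1) = g - 2 = -2 + g)
u(-1561) - f = (-2 - 1561) - 1*(-713501) = -1563 + 713501 = 711938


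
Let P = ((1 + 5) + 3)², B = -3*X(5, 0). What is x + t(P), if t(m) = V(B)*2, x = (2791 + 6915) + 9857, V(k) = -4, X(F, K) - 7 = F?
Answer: 19555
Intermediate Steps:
X(F, K) = 7 + F
B = -36 (B = -3*(7 + 5) = -3*12 = -36)
P = 81 (P = (6 + 3)² = 9² = 81)
x = 19563 (x = 9706 + 9857 = 19563)
t(m) = -8 (t(m) = -4*2 = -8)
x + t(P) = 19563 - 8 = 19555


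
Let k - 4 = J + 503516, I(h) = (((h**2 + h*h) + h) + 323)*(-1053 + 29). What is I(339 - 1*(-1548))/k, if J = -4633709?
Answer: 7294717952/4130189 ≈ 1766.2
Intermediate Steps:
I(h) = -330752 - 2048*h**2 - 1024*h (I(h) = (((h**2 + h**2) + h) + 323)*(-1024) = ((2*h**2 + h) + 323)*(-1024) = ((h + 2*h**2) + 323)*(-1024) = (323 + h + 2*h**2)*(-1024) = -330752 - 2048*h**2 - 1024*h)
k = -4130189 (k = 4 + (-4633709 + 503516) = 4 - 4130193 = -4130189)
I(339 - 1*(-1548))/k = (-330752 - 2048*(339 - 1*(-1548))**2 - 1024*(339 - 1*(-1548)))/(-4130189) = (-330752 - 2048*(339 + 1548)**2 - 1024*(339 + 1548))*(-1/4130189) = (-330752 - 2048*1887**2 - 1024*1887)*(-1/4130189) = (-330752 - 2048*3560769 - 1932288)*(-1/4130189) = (-330752 - 7292454912 - 1932288)*(-1/4130189) = -7294717952*(-1/4130189) = 7294717952/4130189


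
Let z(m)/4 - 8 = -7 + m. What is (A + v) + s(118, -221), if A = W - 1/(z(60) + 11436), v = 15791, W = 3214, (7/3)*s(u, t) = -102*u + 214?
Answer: 1139605913/81760 ≈ 13938.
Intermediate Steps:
z(m) = 4 + 4*m (z(m) = 32 + 4*(-7 + m) = 32 + (-28 + 4*m) = 4 + 4*m)
s(u, t) = 642/7 - 306*u/7 (s(u, t) = 3*(-102*u + 214)/7 = 3*(214 - 102*u)/7 = 642/7 - 306*u/7)
A = 37539519/11680 (A = 3214 - 1/((4 + 4*60) + 11436) = 3214 - 1/((4 + 240) + 11436) = 3214 - 1/(244 + 11436) = 3214 - 1/11680 = 37539519/11680 ≈ 3214.0)
(A + v) + s(118, -221) = (37539519/11680 + 15791) + (642/7 - 306/7*118) = 221978399/11680 + (642/7 - 36108/7) = 221978399/11680 - 35466/7 = 1139605913/81760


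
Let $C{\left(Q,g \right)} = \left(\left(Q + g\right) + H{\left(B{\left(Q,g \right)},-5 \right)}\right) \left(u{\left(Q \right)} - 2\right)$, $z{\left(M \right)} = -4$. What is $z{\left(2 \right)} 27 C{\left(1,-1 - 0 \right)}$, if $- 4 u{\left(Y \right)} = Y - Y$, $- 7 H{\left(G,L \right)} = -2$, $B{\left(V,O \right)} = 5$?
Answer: $\frac{432}{7} \approx 61.714$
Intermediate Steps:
$H{\left(G,L \right)} = \frac{2}{7}$ ($H{\left(G,L \right)} = \left(- \frac{1}{7}\right) \left(-2\right) = \frac{2}{7}$)
$u{\left(Y \right)} = 0$ ($u{\left(Y \right)} = - \frac{Y - Y}{4} = \left(- \frac{1}{4}\right) 0 = 0$)
$C{\left(Q,g \right)} = - \frac{4}{7} - 2 Q - 2 g$ ($C{\left(Q,g \right)} = \left(\left(Q + g\right) + \frac{2}{7}\right) \left(0 - 2\right) = \left(\frac{2}{7} + Q + g\right) \left(-2\right) = - \frac{4}{7} - 2 Q - 2 g$)
$z{\left(2 \right)} 27 C{\left(1,-1 - 0 \right)} = \left(-4\right) 27 \left(- \frac{4}{7} - 2 - 2 \left(-1 - 0\right)\right) = - 108 \left(- \frac{4}{7} - 2 - 2 \left(-1 + 0\right)\right) = - 108 \left(- \frac{4}{7} - 2 - -2\right) = - 108 \left(- \frac{4}{7} - 2 + 2\right) = \left(-108\right) \left(- \frac{4}{7}\right) = \frac{432}{7}$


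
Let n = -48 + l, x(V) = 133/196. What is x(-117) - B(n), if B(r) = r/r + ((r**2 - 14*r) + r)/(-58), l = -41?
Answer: 126831/812 ≈ 156.20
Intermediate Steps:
x(V) = 19/28 (x(V) = 133*(1/196) = 19/28)
n = -89 (n = -48 - 41 = -89)
B(r) = 1 - r**2/58 + 13*r/58 (B(r) = 1 + (r**2 - 13*r)*(-1/58) = 1 + (-r**2/58 + 13*r/58) = 1 - r**2/58 + 13*r/58)
x(-117) - B(n) = 19/28 - (1 - 1/58*(-89)**2 + (13/58)*(-89)) = 19/28 - (1 - 1/58*7921 - 1157/58) = 19/28 - (1 - 7921/58 - 1157/58) = 19/28 - 1*(-4510/29) = 19/28 + 4510/29 = 126831/812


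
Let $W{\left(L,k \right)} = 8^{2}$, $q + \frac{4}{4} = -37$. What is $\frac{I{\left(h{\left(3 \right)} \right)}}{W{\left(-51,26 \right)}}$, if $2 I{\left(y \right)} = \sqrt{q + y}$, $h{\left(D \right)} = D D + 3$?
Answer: $\frac{i \sqrt{26}}{128} \approx 0.039836 i$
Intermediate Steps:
$q = -38$ ($q = -1 - 37 = -38$)
$W{\left(L,k \right)} = 64$
$h{\left(D \right)} = 3 + D^{2}$ ($h{\left(D \right)} = D^{2} + 3 = 3 + D^{2}$)
$I{\left(y \right)} = \frac{\sqrt{-38 + y}}{2}$
$\frac{I{\left(h{\left(3 \right)} \right)}}{W{\left(-51,26 \right)}} = \frac{\frac{1}{2} \sqrt{-38 + \left(3 + 3^{2}\right)}}{64} = \frac{\sqrt{-38 + \left(3 + 9\right)}}{2} \cdot \frac{1}{64} = \frac{\sqrt{-38 + 12}}{2} \cdot \frac{1}{64} = \frac{\sqrt{-26}}{2} \cdot \frac{1}{64} = \frac{i \sqrt{26}}{2} \cdot \frac{1}{64} = \frac{i \sqrt{26}}{128}$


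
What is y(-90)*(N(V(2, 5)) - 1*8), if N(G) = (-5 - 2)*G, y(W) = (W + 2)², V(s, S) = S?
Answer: -332992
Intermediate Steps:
y(W) = (2 + W)²
N(G) = -7*G
y(-90)*(N(V(2, 5)) - 1*8) = (2 - 90)²*(-7*5 - 1*8) = (-88)²*(-35 - 8) = 7744*(-43) = -332992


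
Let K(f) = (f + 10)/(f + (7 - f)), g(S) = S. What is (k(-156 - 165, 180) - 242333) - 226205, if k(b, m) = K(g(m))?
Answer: -3279576/7 ≈ -4.6851e+5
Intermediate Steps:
K(f) = 10/7 + f/7 (K(f) = (10 + f)/7 = (10 + f)*(1/7) = 10/7 + f/7)
k(b, m) = 10/7 + m/7
(k(-156 - 165, 180) - 242333) - 226205 = ((10/7 + (1/7)*180) - 242333) - 226205 = ((10/7 + 180/7) - 242333) - 226205 = (190/7 - 242333) - 226205 = -1696141/7 - 226205 = -3279576/7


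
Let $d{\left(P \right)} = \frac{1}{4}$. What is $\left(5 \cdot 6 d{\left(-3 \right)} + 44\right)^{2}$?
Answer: $\frac{10609}{4} \approx 2652.3$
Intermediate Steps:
$d{\left(P \right)} = \frac{1}{4}$
$\left(5 \cdot 6 d{\left(-3 \right)} + 44\right)^{2} = \left(5 \cdot 6 \cdot \frac{1}{4} + 44\right)^{2} = \left(30 \cdot \frac{1}{4} + 44\right)^{2} = \left(\frac{15}{2} + 44\right)^{2} = \left(\frac{103}{2}\right)^{2} = \frac{10609}{4}$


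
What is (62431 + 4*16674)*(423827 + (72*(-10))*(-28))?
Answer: 57330709349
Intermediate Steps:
(62431 + 4*16674)*(423827 + (72*(-10))*(-28)) = (62431 + 66696)*(423827 - 720*(-28)) = 129127*(423827 + 20160) = 129127*443987 = 57330709349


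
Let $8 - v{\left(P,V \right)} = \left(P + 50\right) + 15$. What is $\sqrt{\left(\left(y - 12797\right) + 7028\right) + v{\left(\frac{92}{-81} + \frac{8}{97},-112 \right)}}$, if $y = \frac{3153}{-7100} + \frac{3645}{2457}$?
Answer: $\frac{i \sqrt{18528592016383217587}}{56404530} \approx 76.315 i$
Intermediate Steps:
$y = \frac{671577}{646100}$ ($y = 3153 \left(- \frac{1}{7100}\right) + 3645 \cdot \frac{1}{2457} = - \frac{3153}{7100} + \frac{135}{91} = \frac{671577}{646100} \approx 1.0394$)
$v{\left(P,V \right)} = -57 - P$ ($v{\left(P,V \right)} = 8 - \left(\left(P + 50\right) + 15\right) = 8 - \left(\left(50 + P\right) + 15\right) = 8 - \left(65 + P\right) = -57 - P$)
$\sqrt{\left(\left(y - 12797\right) + 7028\right) + v{\left(\frac{92}{-81} + \frac{8}{97},-112 \right)}} = \sqrt{\left(\left(\frac{671577}{646100} - 12797\right) + 7028\right) - \left(57 - \frac{92}{81} + \frac{8}{97}\right)} = \sqrt{\left(- \frac{8267470123}{646100} + 7028\right) - \left(57 - \frac{92}{81} + \frac{8}{97}\right)} = \sqrt{- \frac{3726679323}{646100} - \frac{439573}{7857}} = \sqrt{- \frac{29564527556111}{5076407700}} = \frac{i \sqrt{18528592016383217587}}{56404530}$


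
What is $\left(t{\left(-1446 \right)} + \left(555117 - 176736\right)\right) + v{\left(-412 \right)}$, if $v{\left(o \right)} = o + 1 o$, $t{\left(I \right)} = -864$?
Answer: $376693$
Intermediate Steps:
$v{\left(o \right)} = 2 o$ ($v{\left(o \right)} = o + o = 2 o$)
$\left(t{\left(-1446 \right)} + \left(555117 - 176736\right)\right) + v{\left(-412 \right)} = \left(-864 + \left(555117 - 176736\right)\right) + 2 \left(-412\right) = \left(-864 + \left(555117 - 176736\right)\right) - 824 = \left(-864 + 378381\right) - 824 = 377517 - 824 = 376693$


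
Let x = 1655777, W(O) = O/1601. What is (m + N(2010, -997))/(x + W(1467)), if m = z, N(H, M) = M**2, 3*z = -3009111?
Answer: -3613457/662725111 ≈ -0.0054524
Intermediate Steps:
z = -1003037 (z = (1/3)*(-3009111) = -1003037)
W(O) = O/1601 (W(O) = O*(1/1601) = O/1601)
m = -1003037
(m + N(2010, -997))/(x + W(1467)) = (-1003037 + (-997)**2)/(1655777 + (1/1601)*1467) = (-1003037 + 994009)/(1655777 + 1467/1601) = -9028/2650900444/1601 = -9028*1601/2650900444 = -3613457/662725111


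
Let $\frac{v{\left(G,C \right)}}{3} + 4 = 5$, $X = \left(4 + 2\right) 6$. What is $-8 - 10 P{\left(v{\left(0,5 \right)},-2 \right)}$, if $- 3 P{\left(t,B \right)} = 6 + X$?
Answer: $132$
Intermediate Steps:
$X = 36$ ($X = 6 \cdot 6 = 36$)
$v{\left(G,C \right)} = 3$ ($v{\left(G,C \right)} = -12 + 3 \cdot 5 = -12 + 15 = 3$)
$P{\left(t,B \right)} = -14$ ($P{\left(t,B \right)} = - \frac{6 + 36}{3} = \left(- \frac{1}{3}\right) 42 = -14$)
$-8 - 10 P{\left(v{\left(0,5 \right)},-2 \right)} = -8 - -140 = -8 + 140 = 132$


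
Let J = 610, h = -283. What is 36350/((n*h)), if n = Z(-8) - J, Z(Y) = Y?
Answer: 18175/87447 ≈ 0.20784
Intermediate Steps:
n = -618 (n = -8 - 1*610 = -8 - 610 = -618)
36350/((n*h)) = 36350/((-618*(-283))) = 36350/174894 = 36350*(1/174894) = 18175/87447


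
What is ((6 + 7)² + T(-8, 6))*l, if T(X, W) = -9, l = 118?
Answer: 18880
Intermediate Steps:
((6 + 7)² + T(-8, 6))*l = ((6 + 7)² - 9)*118 = (13² - 9)*118 = (169 - 9)*118 = 160*118 = 18880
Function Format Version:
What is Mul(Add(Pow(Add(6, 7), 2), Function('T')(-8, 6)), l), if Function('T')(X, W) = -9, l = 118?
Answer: 18880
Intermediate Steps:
Mul(Add(Pow(Add(6, 7), 2), Function('T')(-8, 6)), l) = Mul(Add(Pow(Add(6, 7), 2), -9), 118) = Mul(Add(Pow(13, 2), -9), 118) = Mul(Add(169, -9), 118) = Mul(160, 118) = 18880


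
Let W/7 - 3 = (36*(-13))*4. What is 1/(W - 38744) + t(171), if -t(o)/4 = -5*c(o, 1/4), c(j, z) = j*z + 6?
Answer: 50531324/51827 ≈ 975.00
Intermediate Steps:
c(j, z) = 6 + j*z
t(o) = 120 + 5*o (t(o) = -(-20)*(6 + o/4) = -4*(-30 - 5*o/4) = 120 + 5*o)
W = -13083 (W = 21 + 7*((36*(-13))*4) = 21 + 7*(-468*4) = 21 + 7*(-1872) = 21 - 13104 = -13083)
1/(W - 38744) + t(171) = 1/(-13083 - 38744) + (120 + 5*171) = 1/(-51827) + (120 + 855) = -1/51827 + 975 = 50531324/51827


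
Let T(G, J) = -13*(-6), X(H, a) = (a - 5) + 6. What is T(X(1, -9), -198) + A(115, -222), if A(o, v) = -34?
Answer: 44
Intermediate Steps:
X(H, a) = 1 + a (X(H, a) = (-5 + a) + 6 = 1 + a)
T(G, J) = 78
T(X(1, -9), -198) + A(115, -222) = 78 - 34 = 44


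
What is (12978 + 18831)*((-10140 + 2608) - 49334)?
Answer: -1808850594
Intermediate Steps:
(12978 + 18831)*((-10140 + 2608) - 49334) = 31809*(-7532 - 49334) = 31809*(-56866) = -1808850594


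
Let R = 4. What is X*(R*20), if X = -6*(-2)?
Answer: 960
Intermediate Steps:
X = 12
X*(R*20) = 12*(4*20) = 12*80 = 960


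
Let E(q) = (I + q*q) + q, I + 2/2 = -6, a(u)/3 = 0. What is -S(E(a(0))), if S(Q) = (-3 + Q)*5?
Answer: 50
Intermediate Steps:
a(u) = 0 (a(u) = 3*0 = 0)
I = -7 (I = -1 - 6 = -7)
E(q) = -7 + q + q² (E(q) = (-7 + q*q) + q = (-7 + q²) + q = -7 + q + q²)
S(Q) = -15 + 5*Q
-S(E(a(0))) = -(-15 + 5*(-7 + 0 + 0²)) = -(-15 + 5*(-7 + 0 + 0)) = -(-15 + 5*(-7)) = -(-15 - 35) = -1*(-50) = 50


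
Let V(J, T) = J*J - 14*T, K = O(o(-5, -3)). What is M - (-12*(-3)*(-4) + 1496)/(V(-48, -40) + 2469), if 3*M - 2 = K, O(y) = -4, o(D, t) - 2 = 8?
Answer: -14722/15999 ≈ -0.92018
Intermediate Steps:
o(D, t) = 10 (o(D, t) = 2 + 8 = 10)
K = -4
V(J, T) = J² - 14*T
M = -⅔ (M = ⅔ + (⅓)*(-4) = ⅔ - 4/3 = -⅔ ≈ -0.66667)
M - (-12*(-3)*(-4) + 1496)/(V(-48, -40) + 2469) = -⅔ - (-12*(-3)*(-4) + 1496)/(((-48)² - 14*(-40)) + 2469) = -⅔ - (36*(-4) + 1496)/((2304 + 560) + 2469) = -⅔ - (-144 + 1496)/(2864 + 2469) = -⅔ - 1352/5333 = -14722/15999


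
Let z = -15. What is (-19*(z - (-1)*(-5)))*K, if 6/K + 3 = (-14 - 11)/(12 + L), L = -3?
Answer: -5130/13 ≈ -394.62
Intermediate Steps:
K = -27/26 (K = 6/(-3 + (-14 - 11)/(12 - 3)) = 6/(-3 - 25/9) = 6/(-52/9) = 6*(-9/52) = -27/26 ≈ -1.0385)
(-19*(z - (-1)*(-5)))*K = -19*(-15 - (-1)*(-5))*(-27/26) = -19*(-15 - 1*5)*(-27/26) = -19*(-15 - 5)*(-27/26) = -19*(-20)*(-27/26) = 380*(-27/26) = -5130/13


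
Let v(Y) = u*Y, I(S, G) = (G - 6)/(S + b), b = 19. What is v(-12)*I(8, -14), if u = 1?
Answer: 80/9 ≈ 8.8889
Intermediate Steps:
I(S, G) = (-6 + G)/(19 + S) (I(S, G) = (G - 6)/(S + 19) = (-6 + G)/(19 + S))
v(Y) = Y (v(Y) = 1*Y = Y)
v(-12)*I(8, -14) = -12*(-6 - 14)/(19 + 8) = -12*(-20)/27 = -4*(-20)/9 = -12*(-20/27) = 80/9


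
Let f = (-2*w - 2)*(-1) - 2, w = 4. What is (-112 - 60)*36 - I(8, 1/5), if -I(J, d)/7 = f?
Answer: -6136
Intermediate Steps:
f = 8 (f = (-2*4 - 2)*(-1) - 2 = (-8 - 2)*(-1) - 2 = -10*(-1) - 2 = 10 - 2 = 8)
I(J, d) = -56 (I(J, d) = -7*8 = -56)
(-112 - 60)*36 - I(8, 1/5) = (-112 - 60)*36 - 1*(-56) = -172*36 + 56 = -6192 + 56 = -6136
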